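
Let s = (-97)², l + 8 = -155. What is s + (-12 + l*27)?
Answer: 4996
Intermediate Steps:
l = -163 (l = -8 - 155 = -163)
s = 9409
s + (-12 + l*27) = 9409 + (-12 - 163*27) = 9409 + (-12 - 4401) = 9409 - 4413 = 4996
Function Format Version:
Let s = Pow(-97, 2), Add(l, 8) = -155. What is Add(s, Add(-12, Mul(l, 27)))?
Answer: 4996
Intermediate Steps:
l = -163 (l = Add(-8, -155) = -163)
s = 9409
Add(s, Add(-12, Mul(l, 27))) = Add(9409, Add(-12, Mul(-163, 27))) = Add(9409, Add(-12, -4401)) = Add(9409, -4413) = 4996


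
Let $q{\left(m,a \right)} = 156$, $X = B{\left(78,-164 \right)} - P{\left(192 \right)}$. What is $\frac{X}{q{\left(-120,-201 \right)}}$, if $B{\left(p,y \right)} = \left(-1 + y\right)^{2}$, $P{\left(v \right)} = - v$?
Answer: $\frac{703}{4} \approx 175.75$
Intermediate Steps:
$X = 27417$ ($X = \left(-1 - 164\right)^{2} - \left(-1\right) 192 = \left(-165\right)^{2} - -192 = 27225 + 192 = 27417$)
$\frac{X}{q{\left(-120,-201 \right)}} = \frac{27417}{156} = 27417 \cdot \frac{1}{156} = \frac{703}{4}$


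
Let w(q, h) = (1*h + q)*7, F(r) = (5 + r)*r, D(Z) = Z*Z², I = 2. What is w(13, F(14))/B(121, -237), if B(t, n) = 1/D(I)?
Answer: 15624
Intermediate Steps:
D(Z) = Z³
B(t, n) = ⅛ (B(t, n) = 1/(2³) = 1/8 = ⅛)
F(r) = r*(5 + r)
w(q, h) = 7*h + 7*q (w(q, h) = (h + q)*7 = 7*h + 7*q)
w(13, F(14))/B(121, -237) = (7*(14*(5 + 14)) + 7*13)/(⅛) = (7*(14*19) + 91)*8 = (7*266 + 91)*8 = (1862 + 91)*8 = 1953*8 = 15624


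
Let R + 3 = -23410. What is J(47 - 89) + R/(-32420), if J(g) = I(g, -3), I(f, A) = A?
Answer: -73847/32420 ≈ -2.2778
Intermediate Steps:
R = -23413 (R = -3 - 23410 = -23413)
J(g) = -3
J(47 - 89) + R/(-32420) = -3 - 23413/(-32420) = -3 - 23413*(-1/32420) = -3 + 23413/32420 = -73847/32420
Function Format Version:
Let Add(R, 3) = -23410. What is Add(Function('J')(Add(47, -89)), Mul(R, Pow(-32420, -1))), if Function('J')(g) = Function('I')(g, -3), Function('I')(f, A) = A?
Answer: Rational(-73847, 32420) ≈ -2.2778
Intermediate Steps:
R = -23413 (R = Add(-3, -23410) = -23413)
Function('J')(g) = -3
Add(Function('J')(Add(47, -89)), Mul(R, Pow(-32420, -1))) = Add(-3, Mul(-23413, Pow(-32420, -1))) = Add(-3, Mul(-23413, Rational(-1, 32420))) = Add(-3, Rational(23413, 32420)) = Rational(-73847, 32420)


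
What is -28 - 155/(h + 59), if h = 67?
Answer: -3683/126 ≈ -29.230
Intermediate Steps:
-28 - 155/(h + 59) = -28 - 155/(67 + 59) = -28 - 155/126 = -3683/126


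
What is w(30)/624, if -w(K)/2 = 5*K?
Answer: -25/52 ≈ -0.48077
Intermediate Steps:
w(K) = -10*K
w(30)/624 = -10*30/624 = -300*1/624 = -25/52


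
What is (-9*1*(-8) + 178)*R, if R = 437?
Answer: 109250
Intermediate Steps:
(-9*1*(-8) + 178)*R = (-9*1*(-8) + 178)*437 = (-9*(-8) + 178)*437 = (72 + 178)*437 = 250*437 = 109250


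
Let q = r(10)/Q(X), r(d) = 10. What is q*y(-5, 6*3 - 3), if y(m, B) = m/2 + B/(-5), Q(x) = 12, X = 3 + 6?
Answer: -55/12 ≈ -4.5833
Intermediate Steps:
X = 9
y(m, B) = m/2 - B/5 (y(m, B) = m*(½) + B*(-⅕) = m/2 - B/5)
q = ⅚ (q = 10/12 = 10*(1/12) = ⅚ ≈ 0.83333)
q*y(-5, 6*3 - 3) = 5*((½)*(-5) - (6*3 - 3)/5)/6 = 5*(-5/2 - (18 - 3)/5)/6 = 5*(-5/2 - ⅕*15)/6 = 5*(-5/2 - 3)/6 = (⅚)*(-11/2) = -55/12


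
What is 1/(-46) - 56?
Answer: -2577/46 ≈ -56.022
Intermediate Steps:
1/(-46) - 56 = -1/46 - 56 = -2577/46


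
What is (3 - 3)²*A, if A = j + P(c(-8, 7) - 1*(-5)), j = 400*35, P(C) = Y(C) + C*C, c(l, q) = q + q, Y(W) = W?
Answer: 0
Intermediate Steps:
c(l, q) = 2*q
P(C) = C + C² (P(C) = C + C*C = C + C²)
j = 14000
A = 14380 (A = 14000 + (2*7 - 1*(-5))*(1 + (2*7 - 1*(-5))) = 14000 + (14 + 5)*(1 + (14 + 5)) = 14000 + 19*(1 + 19) = 14000 + 19*20 = 14000 + 380 = 14380)
(3 - 3)²*A = (3 - 3)²*14380 = 0²*14380 = 0*14380 = 0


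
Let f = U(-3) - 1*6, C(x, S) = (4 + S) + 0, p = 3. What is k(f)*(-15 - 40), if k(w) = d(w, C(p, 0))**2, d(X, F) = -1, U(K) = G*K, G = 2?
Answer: -55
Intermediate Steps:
U(K) = 2*K
C(x, S) = 4 + S
f = -12 (f = 2*(-3) - 1*6 = -6 - 6 = -12)
k(w) = 1 (k(w) = (-1)**2 = 1)
k(f)*(-15 - 40) = 1*(-15 - 40) = 1*(-55) = -55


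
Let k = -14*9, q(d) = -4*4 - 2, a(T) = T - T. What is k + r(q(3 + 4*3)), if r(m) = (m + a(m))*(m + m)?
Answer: 522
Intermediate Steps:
a(T) = 0
q(d) = -18 (q(d) = -16 - 2 = -18)
r(m) = 2*m² (r(m) = (m + 0)*(m + m) = m*(2*m) = 2*m²)
k = -126
k + r(q(3 + 4*3)) = -126 + 2*(-18)² = -126 + 2*324 = -126 + 648 = 522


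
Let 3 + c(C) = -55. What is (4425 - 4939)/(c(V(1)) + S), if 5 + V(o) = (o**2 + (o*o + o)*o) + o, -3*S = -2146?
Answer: -771/986 ≈ -0.78195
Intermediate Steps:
S = 2146/3 (S = -1/3*(-2146) = 2146/3 ≈ 715.33)
V(o) = -5 + o + o**2 + o*(o + o**2) (V(o) = -5 + ((o**2 + (o*o + o)*o) + o) = -5 + ((o**2 + (o**2 + o)*o) + o) = -5 + ((o**2 + (o + o**2)*o) + o) = -5 + ((o**2 + o*(o + o**2)) + o) = -5 + (o + o**2 + o*(o + o**2)) = -5 + o + o**2 + o*(o + o**2))
c(C) = -58 (c(C) = -3 - 55 = -58)
(4425 - 4939)/(c(V(1)) + S) = (4425 - 4939)/(-58 + 2146/3) = -514/1972/3 = -514*3/1972 = -771/986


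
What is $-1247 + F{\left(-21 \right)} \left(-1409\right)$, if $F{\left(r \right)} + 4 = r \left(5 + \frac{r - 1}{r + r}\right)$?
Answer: $167833$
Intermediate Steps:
$F{\left(r \right)} = -4 + r \left(5 + \frac{-1 + r}{2 r}\right)$ ($F{\left(r \right)} = -4 + r \left(5 + \frac{r - 1}{r + r}\right) = -4 + r \left(5 + \frac{-1 + r}{2 r}\right)$)
$-1247 + F{\left(-21 \right)} \left(-1409\right) = -1247 + \left(- \frac{9}{2} + \frac{11}{2} \left(-21\right)\right) \left(-1409\right) = -1247 + \left(- \frac{9}{2} - \frac{231}{2}\right) \left(-1409\right) = -1247 - -169080 = -1247 + 169080 = 167833$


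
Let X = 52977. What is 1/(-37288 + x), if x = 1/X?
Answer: -52977/1975406375 ≈ -2.6818e-5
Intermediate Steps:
x = 1/52977 ≈ 1.8876e-5
1/(-37288 + x) = 1/(-37288 + 1/52977) = 1/(-1975406375/52977) = -52977/1975406375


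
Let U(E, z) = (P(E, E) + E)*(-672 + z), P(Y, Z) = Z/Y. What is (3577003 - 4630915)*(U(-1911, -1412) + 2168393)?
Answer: -6480328884696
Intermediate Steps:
U(E, z) = (1 + E)*(-672 + z) (U(E, z) = (E/E + E)*(-672 + z) = (1 + E)*(-672 + z))
(3577003 - 4630915)*(U(-1911, -1412) + 2168393) = (3577003 - 4630915)*((-672 - 1412 - 672*(-1911) - 1911*(-1412)) + 2168393) = -1053912*((-672 - 1412 + 1284192 + 2698332) + 2168393) = -1053912*(3980440 + 2168393) = -1053912*6148833 = -6480328884696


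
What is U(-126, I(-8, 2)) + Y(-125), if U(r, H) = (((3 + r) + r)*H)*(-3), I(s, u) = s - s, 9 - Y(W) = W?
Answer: 134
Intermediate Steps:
Y(W) = 9 - W
I(s, u) = 0
U(r, H) = -3*H*(3 + 2*r) (U(r, H) = ((3 + 2*r)*H)*(-3) = (H*(3 + 2*r))*(-3) = -3*H*(3 + 2*r))
U(-126, I(-8, 2)) + Y(-125) = -3*0*(3 + 2*(-126)) + (9 - 1*(-125)) = -3*0*(3 - 252) + (9 + 125) = -3*0*(-249) + 134 = 0 + 134 = 134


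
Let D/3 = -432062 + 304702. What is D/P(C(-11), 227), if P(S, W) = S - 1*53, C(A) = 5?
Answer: 7960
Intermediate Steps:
P(S, W) = -53 + S (P(S, W) = S - 53 = -53 + S)
D = -382080 (D = 3*(-432062 + 304702) = 3*(-127360) = -382080)
D/P(C(-11), 227) = -382080/(-53 + 5) = -382080/(-48) = -382080*(-1/48) = 7960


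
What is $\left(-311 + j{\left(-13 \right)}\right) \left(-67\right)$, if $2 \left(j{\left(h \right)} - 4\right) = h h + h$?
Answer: $15343$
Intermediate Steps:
$j{\left(h \right)} = 4 + \frac{h}{2} + \frac{h^{2}}{2}$ ($j{\left(h \right)} = 4 + \frac{h h + h}{2} = 4 + \frac{h^{2} + h}{2} = 4 + \frac{h + h^{2}}{2} = 4 + \left(\frac{h}{2} + \frac{h^{2}}{2}\right) = 4 + \frac{h}{2} + \frac{h^{2}}{2}$)
$\left(-311 + j{\left(-13 \right)}\right) \left(-67\right) = \left(-311 + \left(4 + \frac{1}{2} \left(-13\right) + \frac{\left(-13\right)^{2}}{2}\right)\right) \left(-67\right) = \left(-311 + \left(4 - \frac{13}{2} + \frac{1}{2} \cdot 169\right)\right) \left(-67\right) = \left(-311 + \left(4 - \frac{13}{2} + \frac{169}{2}\right)\right) \left(-67\right) = \left(-311 + 82\right) \left(-67\right) = \left(-229\right) \left(-67\right) = 15343$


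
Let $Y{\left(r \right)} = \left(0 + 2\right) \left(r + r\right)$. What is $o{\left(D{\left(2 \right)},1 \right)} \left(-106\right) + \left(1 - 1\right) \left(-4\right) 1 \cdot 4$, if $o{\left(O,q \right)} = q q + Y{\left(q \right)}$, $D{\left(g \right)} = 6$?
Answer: $-530$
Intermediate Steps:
$Y{\left(r \right)} = 4 r$ ($Y{\left(r \right)} = 2 \cdot 2 r = 4 r$)
$o{\left(O,q \right)} = q^{2} + 4 q$ ($o{\left(O,q \right)} = q q + 4 q = q^{2} + 4 q$)
$o{\left(D{\left(2 \right)},1 \right)} \left(-106\right) + \left(1 - 1\right) \left(-4\right) 1 \cdot 4 = 1 \left(4 + 1\right) \left(-106\right) + \left(1 - 1\right) \left(-4\right) 1 \cdot 4 = 1 \cdot 5 \left(-106\right) + 0 \left(\left(-4\right) 4\right) = 5 \left(-106\right) + 0 \left(-16\right) = -530 + 0 = -530$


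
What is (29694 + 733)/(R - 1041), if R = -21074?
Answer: -30427/22115 ≈ -1.3759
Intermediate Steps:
(29694 + 733)/(R - 1041) = (29694 + 733)/(-21074 - 1041) = 30427/(-22115) = 30427*(-1/22115) = -30427/22115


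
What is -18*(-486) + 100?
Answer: 8848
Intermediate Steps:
-18*(-486) + 100 = 8748 + 100 = 8848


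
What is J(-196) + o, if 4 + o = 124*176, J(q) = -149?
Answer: 21671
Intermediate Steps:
o = 21820 (o = -4 + 124*176 = -4 + 21824 = 21820)
J(-196) + o = -149 + 21820 = 21671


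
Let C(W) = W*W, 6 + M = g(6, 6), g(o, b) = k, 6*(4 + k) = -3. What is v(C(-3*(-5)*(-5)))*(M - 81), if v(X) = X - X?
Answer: 0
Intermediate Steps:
k = -9/2 (k = -4 + (⅙)*(-3) = -4 - ½ = -9/2 ≈ -4.5000)
g(o, b) = -9/2
M = -21/2 (M = -6 - 9/2 = -21/2 ≈ -10.500)
C(W) = W²
v(X) = 0
v(C(-3*(-5)*(-5)))*(M - 81) = 0*(-21/2 - 81) = 0*(-183/2) = 0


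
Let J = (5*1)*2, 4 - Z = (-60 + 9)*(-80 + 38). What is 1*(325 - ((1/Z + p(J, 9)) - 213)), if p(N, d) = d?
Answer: 1131003/2138 ≈ 529.00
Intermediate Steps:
Z = -2138 (Z = 4 - (-60 + 9)*(-80 + 38) = 4 - (-51)*(-42) = 4 - 1*2142 = 4 - 2142 = -2138)
J = 10 (J = 5*2 = 10)
1*(325 - ((1/Z + p(J, 9)) - 213)) = 1*(325 - ((1/(-2138) + 9) - 213)) = 1*(325 - ((-1/2138 + 9) - 213)) = 1*(325 - (19241/2138 - 213)) = 1*(325 - 1*(-436153/2138)) = 1*(325 + 436153/2138) = 1*(1131003/2138) = 1131003/2138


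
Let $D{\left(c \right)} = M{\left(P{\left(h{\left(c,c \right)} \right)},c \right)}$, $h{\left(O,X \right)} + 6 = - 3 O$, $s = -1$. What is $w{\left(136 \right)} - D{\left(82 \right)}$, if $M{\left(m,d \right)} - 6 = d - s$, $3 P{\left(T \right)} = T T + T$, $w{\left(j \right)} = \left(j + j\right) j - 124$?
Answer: $36779$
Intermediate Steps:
$h{\left(O,X \right)} = -6 - 3 O$
$w{\left(j \right)} = -124 + 2 j^{2}$ ($w{\left(j \right)} = 2 j j - 124 = 2 j^{2} - 124 = -124 + 2 j^{2}$)
$P{\left(T \right)} = \frac{T}{3} + \frac{T^{2}}{3}$ ($P{\left(T \right)} = \frac{T T + T}{3} = \frac{T^{2} + T}{3} = \frac{T + T^{2}}{3} = \frac{T}{3} + \frac{T^{2}}{3}$)
$M{\left(m,d \right)} = 7 + d$ ($M{\left(m,d \right)} = 6 + \left(d - -1\right) = 6 + \left(d + 1\right) = 6 + \left(1 + d\right) = 7 + d$)
$D{\left(c \right)} = 7 + c$
$w{\left(136 \right)} - D{\left(82 \right)} = \left(-124 + 2 \cdot 136^{2}\right) - \left(7 + 82\right) = \left(-124 + 2 \cdot 18496\right) - 89 = \left(-124 + 36992\right) - 89 = 36868 - 89 = 36779$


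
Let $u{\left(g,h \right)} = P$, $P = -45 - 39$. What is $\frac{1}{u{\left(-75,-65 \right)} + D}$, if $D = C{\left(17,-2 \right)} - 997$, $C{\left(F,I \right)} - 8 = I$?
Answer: $- \frac{1}{1075} \approx -0.00093023$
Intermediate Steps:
$C{\left(F,I \right)} = 8 + I$
$P = -84$
$u{\left(g,h \right)} = -84$
$D = -991$ ($D = \left(8 - 2\right) - 997 = 6 - 997 = -991$)
$\frac{1}{u{\left(-75,-65 \right)} + D} = \frac{1}{-84 - 991} = \frac{1}{-1075} = - \frac{1}{1075}$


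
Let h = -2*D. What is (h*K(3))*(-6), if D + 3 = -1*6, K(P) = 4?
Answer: -432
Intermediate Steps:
D = -9 (D = -3 - 1*6 = -3 - 6 = -9)
h = 18 (h = -2*(-9) = 18)
(h*K(3))*(-6) = (18*4)*(-6) = 72*(-6) = -432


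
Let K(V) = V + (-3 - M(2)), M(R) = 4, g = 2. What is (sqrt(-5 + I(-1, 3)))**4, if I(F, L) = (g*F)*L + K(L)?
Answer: 225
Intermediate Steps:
K(V) = -7 + V (K(V) = V + (-3 - 1*4) = V + (-3 - 4) = V - 7 = -7 + V)
I(F, L) = -7 + L + 2*F*L (I(F, L) = (2*F)*L + (-7 + L) = 2*F*L + (-7 + L) = -7 + L + 2*F*L)
(sqrt(-5 + I(-1, 3)))**4 = (sqrt(-5 + (-7 + 3 + 2*(-1)*3)))**4 = (sqrt(-5 + (-7 + 3 - 6)))**4 = (sqrt(-5 - 10))**4 = (sqrt(-15))**4 = (I*sqrt(15))**4 = 225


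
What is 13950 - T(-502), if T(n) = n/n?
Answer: 13949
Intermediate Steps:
T(n) = 1
13950 - T(-502) = 13950 - 1*1 = 13950 - 1 = 13949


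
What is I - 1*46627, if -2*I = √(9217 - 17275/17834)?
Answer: -46627 - √2931173109302/35668 ≈ -46675.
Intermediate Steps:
I = -√2931173109302/35668 (I = -√(9217 - 17275/17834)/2 = -√2931173109302/35668 ≈ -48.000)
I - 1*46627 = -√2931173109302/35668 - 1*46627 = -√2931173109302/35668 - 46627 = -46627 - √2931173109302/35668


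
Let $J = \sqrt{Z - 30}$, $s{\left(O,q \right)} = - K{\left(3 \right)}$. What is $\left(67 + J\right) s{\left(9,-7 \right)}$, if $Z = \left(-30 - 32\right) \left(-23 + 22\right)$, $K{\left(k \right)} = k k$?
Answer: $-603 - 36 \sqrt{2} \approx -653.91$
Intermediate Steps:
$K{\left(k \right)} = k^{2}$
$s{\left(O,q \right)} = -9$ ($s{\left(O,q \right)} = - 3^{2} = \left(-1\right) 9 = -9$)
$Z = 62$ ($Z = \left(-62\right) \left(-1\right) = 62$)
$J = 4 \sqrt{2}$ ($J = \sqrt{62 - 30} = \sqrt{32} = 4 \sqrt{2} \approx 5.6569$)
$\left(67 + J\right) s{\left(9,-7 \right)} = \left(67 + 4 \sqrt{2}\right) \left(-9\right) = -603 - 36 \sqrt{2}$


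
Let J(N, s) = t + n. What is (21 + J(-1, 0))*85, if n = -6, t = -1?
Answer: 1190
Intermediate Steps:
J(N, s) = -7 (J(N, s) = -1 - 6 = -7)
(21 + J(-1, 0))*85 = (21 - 7)*85 = 14*85 = 1190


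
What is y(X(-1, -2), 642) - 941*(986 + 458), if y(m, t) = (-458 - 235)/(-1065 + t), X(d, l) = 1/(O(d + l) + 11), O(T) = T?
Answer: -63863711/47 ≈ -1.3588e+6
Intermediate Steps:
X(d, l) = 1/(11 + d + l) (X(d, l) = 1/((d + l) + 11) = 1/(11 + d + l))
y(m, t) = -693/(-1065 + t)
y(X(-1, -2), 642) - 941*(986 + 458) = -693/(-1065 + 642) - 941*(986 + 458) = -693/(-423) - 941*1444 = -693*(-1/423) - 1*1358804 = 77/47 - 1358804 = -63863711/47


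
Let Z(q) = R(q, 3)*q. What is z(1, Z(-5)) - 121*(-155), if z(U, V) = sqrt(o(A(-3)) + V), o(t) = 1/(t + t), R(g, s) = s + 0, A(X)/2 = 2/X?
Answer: 18755 + I*sqrt(246)/4 ≈ 18755.0 + 3.9211*I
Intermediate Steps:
A(X) = 4/X (A(X) = 2*(2/X) = 4/X)
R(g, s) = s
Z(q) = 3*q
o(t) = 1/(2*t)
z(U, V) = sqrt(-3/8 + V) (z(U, V) = sqrt(1/(2*((4/(-3)))) + V) = sqrt(1/(2*((4*(-1/3)))) + V) = sqrt(1/(2*(-4/3)) + V) = sqrt((1/2)*(-3/4) + V) = sqrt(-3/8 + V))
z(1, Z(-5)) - 121*(-155) = sqrt(-6 + 16*(3*(-5)))/4 - 121*(-155) = sqrt(-6 + 16*(-15))/4 + 18755 = sqrt(-6 - 240)/4 + 18755 = sqrt(-246)/4 + 18755 = (I*sqrt(246))/4 + 18755 = I*sqrt(246)/4 + 18755 = 18755 + I*sqrt(246)/4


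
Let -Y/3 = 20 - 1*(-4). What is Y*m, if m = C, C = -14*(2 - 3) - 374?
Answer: 25920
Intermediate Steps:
Y = -72 (Y = -3*(20 - 1*(-4)) = -3*(20 + 4) = -3*24 = -72)
C = -360 (C = -14*(-1) - 374 = 14 - 374 = -360)
m = -360
Y*m = -72*(-360) = 25920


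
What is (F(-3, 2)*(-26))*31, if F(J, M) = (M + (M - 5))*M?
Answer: 1612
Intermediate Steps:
F(J, M) = M*(-5 + 2*M) (F(J, M) = (M + (-5 + M))*M = (-5 + 2*M)*M = M*(-5 + 2*M))
(F(-3, 2)*(-26))*31 = ((2*(-5 + 2*2))*(-26))*31 = ((2*(-5 + 4))*(-26))*31 = ((2*(-1))*(-26))*31 = -2*(-26)*31 = 52*31 = 1612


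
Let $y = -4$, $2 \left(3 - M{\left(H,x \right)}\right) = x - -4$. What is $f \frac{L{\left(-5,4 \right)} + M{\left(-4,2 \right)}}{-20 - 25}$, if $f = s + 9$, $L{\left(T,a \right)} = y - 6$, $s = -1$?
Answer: $\frac{16}{9} \approx 1.7778$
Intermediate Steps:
$M{\left(H,x \right)} = 1 - \frac{x}{2}$ ($M{\left(H,x \right)} = 3 - \frac{x - -4}{2} = 3 - \frac{x + 4}{2} = 3 - \frac{4 + x}{2} = 3 - \left(2 + \frac{x}{2}\right) = 1 - \frac{x}{2}$)
$L{\left(T,a \right)} = -10$ ($L{\left(T,a \right)} = -4 - 6 = -10$)
$f = 8$ ($f = -1 + 9 = 8$)
$f \frac{L{\left(-5,4 \right)} + M{\left(-4,2 \right)}}{-20 - 25} = 8 \frac{-10 + \left(1 - 1\right)}{-20 - 25} = 8 \frac{-10 + \left(1 - 1\right)}{-45} = 8 \left(-10 + 0\right) \left(- \frac{1}{45}\right) = 8 \left(\left(-10\right) \left(- \frac{1}{45}\right)\right) = 8 \cdot \frac{2}{9} = \frac{16}{9}$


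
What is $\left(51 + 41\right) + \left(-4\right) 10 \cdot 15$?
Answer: $-508$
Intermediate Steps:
$\left(51 + 41\right) + \left(-4\right) 10 \cdot 15 = 92 - 600 = -508$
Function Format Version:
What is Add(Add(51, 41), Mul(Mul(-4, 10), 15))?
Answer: -508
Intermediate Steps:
Add(Add(51, 41), Mul(Mul(-4, 10), 15)) = Add(92, Mul(-40, 15)) = Add(92, -600) = -508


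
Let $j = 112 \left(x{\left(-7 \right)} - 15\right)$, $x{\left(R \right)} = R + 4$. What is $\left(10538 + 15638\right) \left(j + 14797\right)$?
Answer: $334555456$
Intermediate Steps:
$x{\left(R \right)} = 4 + R$
$j = -2016$ ($j = 112 \left(\left(4 - 7\right) - 15\right) = 112 \left(-3 - 15\right) = 112 \left(-18\right) = -2016$)
$\left(10538 + 15638\right) \left(j + 14797\right) = \left(10538 + 15638\right) \left(-2016 + 14797\right) = 26176 \cdot 12781 = 334555456$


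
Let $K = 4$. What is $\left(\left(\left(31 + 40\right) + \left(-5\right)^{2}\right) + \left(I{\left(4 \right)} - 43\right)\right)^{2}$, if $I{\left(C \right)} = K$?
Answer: $3249$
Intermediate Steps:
$I{\left(C \right)} = 4$
$\left(\left(\left(31 + 40\right) + \left(-5\right)^{2}\right) + \left(I{\left(4 \right)} - 43\right)\right)^{2} = \left(\left(\left(31 + 40\right) + \left(-5\right)^{2}\right) + \left(4 - 43\right)\right)^{2} = \left(\left(71 + 25\right) + \left(4 - 43\right)\right)^{2} = \left(96 - 39\right)^{2} = 57^{2} = 3249$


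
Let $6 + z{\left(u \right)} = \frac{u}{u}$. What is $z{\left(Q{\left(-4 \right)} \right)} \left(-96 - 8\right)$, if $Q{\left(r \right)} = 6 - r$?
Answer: $520$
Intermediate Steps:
$z{\left(u \right)} = -5$ ($z{\left(u \right)} = -6 + \frac{u}{u} = -6 + 1 = -5$)
$z{\left(Q{\left(-4 \right)} \right)} \left(-96 - 8\right) = - 5 \left(-96 - 8\right) = \left(-5\right) \left(-104\right) = 520$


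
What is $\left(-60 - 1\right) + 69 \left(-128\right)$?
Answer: $-8893$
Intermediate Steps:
$\left(-60 - 1\right) + 69 \left(-128\right) = \left(-60 - 1\right) - 8832 = -61 - 8832 = -8893$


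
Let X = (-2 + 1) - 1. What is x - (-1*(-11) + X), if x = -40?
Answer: -49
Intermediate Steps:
X = -2 (X = -1 - 1 = -2)
x - (-1*(-11) + X) = -40 - (-1*(-11) - 2) = -40 - (11 - 2) = -40 - 1*9 = -40 - 9 = -49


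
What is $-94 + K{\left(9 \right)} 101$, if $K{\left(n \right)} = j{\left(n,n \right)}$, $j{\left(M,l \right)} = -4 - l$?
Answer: $-1407$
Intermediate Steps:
$K{\left(n \right)} = -4 - n$
$-94 + K{\left(9 \right)} 101 = -94 + \left(-4 - 9\right) 101 = -94 - 1313 = -1407$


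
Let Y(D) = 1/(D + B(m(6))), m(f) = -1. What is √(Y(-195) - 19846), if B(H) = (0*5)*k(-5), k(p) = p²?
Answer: 7*I*√15400905/195 ≈ 140.88*I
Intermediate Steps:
B(H) = 0 (B(H) = (0*5)*(-5)² = 0*25 = 0)
Y(D) = 1/D (Y(D) = 1/(D + 0) = 1/D)
√(Y(-195) - 19846) = √(1/(-195) - 19846) = √(-1/195 - 19846) = √(-3869971/195) = 7*I*√15400905/195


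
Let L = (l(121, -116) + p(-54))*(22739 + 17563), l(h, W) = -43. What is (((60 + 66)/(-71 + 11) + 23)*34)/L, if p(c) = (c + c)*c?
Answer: 3553/1166541390 ≈ 3.0458e-6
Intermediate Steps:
p(c) = 2*c² (p(c) = (2*c)*c = 2*c²)
L = 233308278 (L = (-43 + 2*(-54)²)*(22739 + 17563) = (-43 + 2*2916)*40302 = (-43 + 5832)*40302 = 5789*40302 = 233308278)
(((60 + 66)/(-71 + 11) + 23)*34)/L = (((60 + 66)/(-71 + 11) + 23)*34)/233308278 = ((126/(-60) + 23)*34)*(1/233308278) = ((126*(-1/60) + 23)*34)*(1/233308278) = ((-21/10 + 23)*34)*(1/233308278) = ((209/10)*34)*(1/233308278) = (3553/5)*(1/233308278) = 3553/1166541390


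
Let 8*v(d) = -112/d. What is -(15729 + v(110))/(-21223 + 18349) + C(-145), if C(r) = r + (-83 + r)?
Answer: -29047511/79035 ≈ -367.53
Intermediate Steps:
C(r) = -83 + 2*r
v(d) = -14/d (v(d) = (-112/d)/8 = -14/d)
-(15729 + v(110))/(-21223 + 18349) + C(-145) = -(15729 - 14/110)/(-21223 + 18349) + (-83 + 2*(-145)) = -(15729 - 14*1/110)/(-2874) + (-83 - 290) = -(15729 - 7/55)*(-1)/2874 - 373 = -865088*(-1)/(55*2874) - 373 = -1*(-432544/79035) - 373 = 432544/79035 - 373 = -29047511/79035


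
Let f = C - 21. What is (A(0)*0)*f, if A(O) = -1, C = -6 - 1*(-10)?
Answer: 0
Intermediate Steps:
C = 4 (C = -6 + 10 = 4)
f = -17 (f = 4 - 21 = -17)
(A(0)*0)*f = -1*0*(-17) = 0*(-17) = 0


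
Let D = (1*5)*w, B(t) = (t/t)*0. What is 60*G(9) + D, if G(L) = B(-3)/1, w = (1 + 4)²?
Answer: 125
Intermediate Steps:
w = 25 (w = 5² = 25)
B(t) = 0 (B(t) = 1*0 = 0)
G(L) = 0 (G(L) = 0/1 = 0*1 = 0)
D = 125 (D = (1*5)*25 = 5*25 = 125)
60*G(9) + D = 60*0 + 125 = 0 + 125 = 125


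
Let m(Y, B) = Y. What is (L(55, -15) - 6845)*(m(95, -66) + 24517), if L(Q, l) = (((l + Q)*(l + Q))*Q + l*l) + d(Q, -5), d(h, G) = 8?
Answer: 2003121456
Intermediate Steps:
L(Q, l) = 8 + l**2 + Q*(Q + l)**2 (L(Q, l) = (((l + Q)*(l + Q))*Q + l*l) + 8 = (((Q + l)*(Q + l))*Q + l**2) + 8 = ((Q + l)**2*Q + l**2) + 8 = (Q*(Q + l)**2 + l**2) + 8 = (l**2 + Q*(Q + l)**2) + 8 = 8 + l**2 + Q*(Q + l)**2)
(L(55, -15) - 6845)*(m(95, -66) + 24517) = ((8 + (-15)**2 + 55*(55 - 15)**2) - 6845)*(95 + 24517) = ((8 + 225 + 55*40**2) - 6845)*24612 = ((8 + 225 + 55*1600) - 6845)*24612 = ((8 + 225 + 88000) - 6845)*24612 = (88233 - 6845)*24612 = 81388*24612 = 2003121456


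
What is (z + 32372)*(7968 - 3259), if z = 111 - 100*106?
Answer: 103047047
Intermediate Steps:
z = -10489 (z = 111 - 10600 = -10489)
(z + 32372)*(7968 - 3259) = (-10489 + 32372)*(7968 - 3259) = 21883*4709 = 103047047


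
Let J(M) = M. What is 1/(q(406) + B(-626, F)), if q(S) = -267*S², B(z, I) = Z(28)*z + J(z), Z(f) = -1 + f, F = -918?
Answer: -1/44028740 ≈ -2.2712e-8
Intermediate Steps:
B(z, I) = 28*z (B(z, I) = (-1 + 28)*z + z = 27*z + z = 28*z)
1/(q(406) + B(-626, F)) = 1/(-267*406² + 28*(-626)) = 1/(-267*164836 - 17528) = 1/(-44011212 - 17528) = 1/(-44028740) = -1/44028740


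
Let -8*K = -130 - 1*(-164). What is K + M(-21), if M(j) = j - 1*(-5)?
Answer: -81/4 ≈ -20.250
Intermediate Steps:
M(j) = 5 + j (M(j) = j + 5 = 5 + j)
K = -17/4 (K = -(-130 - 1*(-164))/8 = -(-130 + 164)/8 = -⅛*34 = -17/4 ≈ -4.2500)
K + M(-21) = -17/4 + (5 - 21) = -17/4 - 16 = -81/4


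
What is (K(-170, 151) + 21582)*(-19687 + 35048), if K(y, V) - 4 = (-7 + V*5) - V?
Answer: 340753063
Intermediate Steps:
K(y, V) = -3 + 4*V (K(y, V) = 4 + ((-7 + V*5) - V) = 4 + ((-7 + 5*V) - V) = 4 + (-7 + 4*V) = -3 + 4*V)
(K(-170, 151) + 21582)*(-19687 + 35048) = ((-3 + 4*151) + 21582)*(-19687 + 35048) = ((-3 + 604) + 21582)*15361 = (601 + 21582)*15361 = 22183*15361 = 340753063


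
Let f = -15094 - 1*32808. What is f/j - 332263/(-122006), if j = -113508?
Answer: 5444855002/1731082131 ≈ 3.1453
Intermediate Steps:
f = -47902 (f = -15094 - 32808 = -47902)
f/j - 332263/(-122006) = -47902/(-113508) - 332263/(-122006) = -47902*(-1/113508) - 332263*(-1/122006) = 23951/56754 + 332263/122006 = 5444855002/1731082131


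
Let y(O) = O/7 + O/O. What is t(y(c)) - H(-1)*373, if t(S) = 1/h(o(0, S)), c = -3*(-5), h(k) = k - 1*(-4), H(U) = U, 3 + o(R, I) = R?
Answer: 374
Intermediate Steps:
o(R, I) = -3 + R
h(k) = 4 + k (h(k) = k + 4 = 4 + k)
c = 15
y(O) = 1 + O/7 (y(O) = O*(⅐) + 1 = O/7 + 1 = 1 + O/7)
t(S) = 1 (t(S) = 1/(4 + (-3 + 0)) = 1/(4 - 3) = 1/1 = 1)
t(y(c)) - H(-1)*373 = 1 - (-1)*373 = 1 - 1*(-373) = 1 + 373 = 374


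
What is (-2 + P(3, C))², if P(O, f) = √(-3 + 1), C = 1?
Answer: (2 - I*√2)² ≈ 2.0 - 5.6569*I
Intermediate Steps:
P(O, f) = I*√2 (P(O, f) = √(-2) = I*√2)
(-2 + P(3, C))² = (-2 + I*√2)²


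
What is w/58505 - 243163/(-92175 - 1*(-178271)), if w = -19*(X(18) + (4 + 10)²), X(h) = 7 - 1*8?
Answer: -2909047399/1007409296 ≈ -2.8877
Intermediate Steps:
X(h) = -1 (X(h) = 7 - 8 = -1)
w = -3705 (w = -19*(-1 + (4 + 10)²) = -19*(-1 + 14²) = -19*(-1 + 196) = -19*195 = -3705)
w/58505 - 243163/(-92175 - 1*(-178271)) = -3705/58505 - 243163/(-92175 - 1*(-178271)) = -3705*1/58505 - 243163/(-92175 + 178271) = -741/11701 - 243163/86096 = -2909047399/1007409296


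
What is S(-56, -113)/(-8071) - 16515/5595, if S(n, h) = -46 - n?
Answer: -8889901/3010483 ≈ -2.9530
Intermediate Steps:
S(-56, -113)/(-8071) - 16515/5595 = (-46 - 1*(-56))/(-8071) - 16515/5595 = (-46 + 56)*(-1/8071) - 16515*1/5595 = 10*(-1/8071) - 1101/373 = -10/8071 - 1101/373 = -8889901/3010483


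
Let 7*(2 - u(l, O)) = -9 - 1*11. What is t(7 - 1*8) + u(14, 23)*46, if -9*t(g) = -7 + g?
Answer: 14132/63 ≈ 224.32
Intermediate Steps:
u(l, O) = 34/7 (u(l, O) = 2 - (-9 - 1*11)/7 = 2 - (-9 - 11)/7 = 2 - ⅐*(-20) = 2 + 20/7 = 34/7)
t(g) = 7/9 - g/9 (t(g) = -(-7 + g)/9 = 7/9 - g/9)
t(7 - 1*8) + u(14, 23)*46 = (7/9 - (7 - 1*8)/9) + (34/7)*46 = (7/9 - (7 - 8)/9) + 1564/7 = (7/9 - ⅑*(-1)) + 1564/7 = (7/9 + ⅑) + 1564/7 = 8/9 + 1564/7 = 14132/63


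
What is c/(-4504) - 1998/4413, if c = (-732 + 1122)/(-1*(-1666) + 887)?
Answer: -1276452647/2819100892 ≈ -0.45279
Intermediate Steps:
c = 130/851 (c = 390/(1666 + 887) = 390/2553 = 390*(1/2553) = 130/851 ≈ 0.15276)
c/(-4504) - 1998/4413 = (130/851)/(-4504) - 1998/4413 = (130/851)*(-1/4504) - 1998*1/4413 = -65/1916452 - 666/1471 = -1276452647/2819100892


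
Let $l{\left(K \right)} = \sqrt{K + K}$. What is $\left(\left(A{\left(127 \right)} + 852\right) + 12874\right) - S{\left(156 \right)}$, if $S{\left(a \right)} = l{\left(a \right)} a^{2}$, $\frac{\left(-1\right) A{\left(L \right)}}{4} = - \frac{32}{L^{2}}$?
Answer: $\frac{221386782}{16129} - 48672 \sqrt{78} \approx -4.1613 \cdot 10^{5}$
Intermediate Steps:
$A{\left(L \right)} = \frac{128}{L^{2}}$ ($A{\left(L \right)} = - 4 \left(- \frac{32}{L^{2}}\right) = \frac{128}{L^{2}}$)
$l{\left(K \right)} = \sqrt{2} \sqrt{K}$ ($l{\left(K \right)} = \sqrt{2 K} = \sqrt{2} \sqrt{K}$)
$S{\left(a \right)} = \sqrt{2} a^{\frac{5}{2}}$ ($S{\left(a \right)} = \sqrt{2} \sqrt{a} a^{2} = \sqrt{2} a^{\frac{5}{2}}$)
$\left(\left(A{\left(127 \right)} + 852\right) + 12874\right) - S{\left(156 \right)} = \left(\left(\frac{128}{16129} + 852\right) + 12874\right) - \sqrt{2} \cdot 156^{\frac{5}{2}} = \left(\left(128 \cdot \frac{1}{16129} + 852\right) + 12874\right) - \sqrt{2} \cdot 48672 \sqrt{39} = \left(\left(\frac{128}{16129} + 852\right) + 12874\right) - 48672 \sqrt{78} = \left(\frac{13742036}{16129} + 12874\right) - 48672 \sqrt{78} = \frac{221386782}{16129} - 48672 \sqrt{78}$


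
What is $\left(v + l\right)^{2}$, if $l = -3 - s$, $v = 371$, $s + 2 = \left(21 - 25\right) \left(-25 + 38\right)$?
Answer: $178084$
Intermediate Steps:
$s = -54$ ($s = -2 + \left(21 - 25\right) \left(-25 + 38\right) = -2 - 52 = -54$)
$l = 51$ ($l = -3 - -54 = -3 + 54 = 51$)
$\left(v + l\right)^{2} = \left(371 + 51\right)^{2} = 422^{2} = 178084$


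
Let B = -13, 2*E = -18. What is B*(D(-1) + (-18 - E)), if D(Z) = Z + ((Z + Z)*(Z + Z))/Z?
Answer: 182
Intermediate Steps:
E = -9 (E = (1/2)*(-18) = -9)
D(Z) = 5*Z (D(Z) = Z + ((2*Z)*(2*Z))/Z = Z + (4*Z**2)/Z = Z + 4*Z = 5*Z)
B*(D(-1) + (-18 - E)) = -13*(5*(-1) + (-18 - 1*(-9))) = -13*(-5 + (-18 + 9)) = -13*(-5 - 9) = -13*(-14) = 182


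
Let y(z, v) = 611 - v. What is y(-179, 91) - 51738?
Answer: -51218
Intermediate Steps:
y(-179, 91) - 51738 = (611 - 1*91) - 51738 = (611 - 91) - 51738 = 520 - 51738 = -51218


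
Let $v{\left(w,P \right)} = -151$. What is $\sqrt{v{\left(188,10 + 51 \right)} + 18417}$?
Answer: $\sqrt{18266} \approx 135.15$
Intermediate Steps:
$\sqrt{v{\left(188,10 + 51 \right)} + 18417} = \sqrt{-151 + 18417} = \sqrt{18266}$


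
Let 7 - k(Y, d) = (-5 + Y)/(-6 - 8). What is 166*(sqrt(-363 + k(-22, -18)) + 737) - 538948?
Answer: -416606 + 83*I*sqrt(70154)/7 ≈ -4.1661e+5 + 3140.6*I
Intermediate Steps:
k(Y, d) = 93/14 + Y/14 (k(Y, d) = 7 - (-5 + Y)/(-6 - 8) = 7 - (-5 + Y)/(-14) = 7 - (-5 + Y)*(-1)/14 = 7 - (5/14 - Y/14) = 7 + (-5/14 + Y/14) = 93/14 + Y/14)
166*(sqrt(-363 + k(-22, -18)) + 737) - 538948 = 166*(sqrt(-363 + (93/14 + (1/14)*(-22))) + 737) - 538948 = 166*(sqrt(-363 + (93/14 - 11/7)) + 737) - 538948 = 166*(sqrt(-363 + 71/14) + 737) - 538948 = 166*(sqrt(-5011/14) + 737) - 538948 = 166*(I*sqrt(70154)/14 + 737) - 538948 = 166*(737 + I*sqrt(70154)/14) - 538948 = (122342 + 83*I*sqrt(70154)/7) - 538948 = -416606 + 83*I*sqrt(70154)/7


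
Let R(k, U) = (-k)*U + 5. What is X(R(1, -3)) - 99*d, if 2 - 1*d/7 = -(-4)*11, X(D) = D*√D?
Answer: 29106 + 16*√2 ≈ 29129.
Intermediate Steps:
R(k, U) = 5 - U*k (R(k, U) = -U*k + 5 = 5 - U*k)
X(D) = D^(3/2)
d = -294 (d = 14 - (-7)*(-4*11) = 14 - (-7)*(-44) = 14 - 7*44 = 14 - 308 = -294)
X(R(1, -3)) - 99*d = (5 - 1*(-3)*1)^(3/2) - 99*(-294) = (5 + 3)^(3/2) + 29106 = 8^(3/2) + 29106 = 16*√2 + 29106 = 29106 + 16*√2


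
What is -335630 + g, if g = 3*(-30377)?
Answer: -426761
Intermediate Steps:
g = -91131
-335630 + g = -335630 - 91131 = -426761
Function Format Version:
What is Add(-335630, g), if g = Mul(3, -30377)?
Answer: -426761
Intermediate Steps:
g = -91131
Add(-335630, g) = Add(-335630, -91131) = -426761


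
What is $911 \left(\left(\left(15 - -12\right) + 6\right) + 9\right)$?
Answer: $38262$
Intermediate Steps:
$911 \left(\left(\left(15 - -12\right) + 6\right) + 9\right) = 911 \left(\left(\left(15 + 12\right) + 6\right) + 9\right) = 911 \left(\left(27 + 6\right) + 9\right) = 911 \left(33 + 9\right) = 911 \cdot 42 = 38262$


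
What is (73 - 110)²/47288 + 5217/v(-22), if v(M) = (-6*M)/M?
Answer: -41115547/47288 ≈ -869.47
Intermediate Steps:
v(M) = -6
(73 - 110)²/47288 + 5217/v(-22) = (73 - 110)²/47288 + 5217/(-6) = (-37)²*(1/47288) + 5217*(-⅙) = 1369*(1/47288) - 1739/2 = 1369/47288 - 1739/2 = -41115547/47288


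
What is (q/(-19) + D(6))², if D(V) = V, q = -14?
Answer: 16384/361 ≈ 45.385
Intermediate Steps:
(q/(-19) + D(6))² = (-14/(-19) + 6)² = (-14*(-1/19) + 6)² = (14/19 + 6)² = (128/19)² = 16384/361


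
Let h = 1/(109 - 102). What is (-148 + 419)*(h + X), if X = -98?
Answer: -185635/7 ≈ -26519.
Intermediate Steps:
h = 1/7 ≈ 0.14286
(-148 + 419)*(h + X) = (-148 + 419)*(1/7 - 98) = 271*(-685/7) = -185635/7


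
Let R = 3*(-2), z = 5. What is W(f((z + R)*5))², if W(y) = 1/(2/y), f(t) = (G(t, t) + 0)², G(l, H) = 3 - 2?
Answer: ¼ ≈ 0.25000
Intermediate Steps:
R = -6
G(l, H) = 1
f(t) = 1 (f(t) = (1 + 0)² = 1² = 1)
W(y) = y/2
W(f((z + R)*5))² = ((½)*1)² = (½)² = ¼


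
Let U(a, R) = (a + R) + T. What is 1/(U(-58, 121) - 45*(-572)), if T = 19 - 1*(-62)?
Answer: 1/25884 ≈ 3.8634e-5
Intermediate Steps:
T = 81 (T = 19 + 62 = 81)
U(a, R) = 81 + R + a (U(a, R) = (a + R) + 81 = (R + a) + 81 = 81 + R + a)
1/(U(-58, 121) - 45*(-572)) = 1/((81 + 121 - 58) - 45*(-572)) = 1/(144 + 25740) = 1/25884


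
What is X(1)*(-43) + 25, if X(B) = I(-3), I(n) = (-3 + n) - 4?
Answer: 455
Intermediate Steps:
I(n) = -7 + n
X(B) = -10 (X(B) = -7 - 3 = -10)
X(1)*(-43) + 25 = -10*(-43) + 25 = 430 + 25 = 455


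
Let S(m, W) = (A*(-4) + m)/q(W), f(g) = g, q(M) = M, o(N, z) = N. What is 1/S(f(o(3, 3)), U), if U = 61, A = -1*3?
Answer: 61/15 ≈ 4.0667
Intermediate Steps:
A = -3
S(m, W) = (12 + m)/W (S(m, W) = (-3*(-4) + m)/W = (12 + m)/W)
1/S(f(o(3, 3)), U) = 1/((12 + 3)/61) = 1/((1/61)*15) = 1/(15/61) = 61/15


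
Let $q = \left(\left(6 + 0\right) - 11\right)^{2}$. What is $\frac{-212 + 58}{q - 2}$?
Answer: $- \frac{154}{23} \approx -6.6956$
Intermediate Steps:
$q = 25$ ($q = \left(6 - 11\right)^{2} = \left(-5\right)^{2} = 25$)
$\frac{-212 + 58}{q - 2} = \frac{-212 + 58}{25 - 2} = - \frac{154}{23}$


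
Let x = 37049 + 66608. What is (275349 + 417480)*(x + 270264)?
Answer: 259063312509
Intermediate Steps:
x = 103657
(275349 + 417480)*(x + 270264) = (275349 + 417480)*(103657 + 270264) = 692829*373921 = 259063312509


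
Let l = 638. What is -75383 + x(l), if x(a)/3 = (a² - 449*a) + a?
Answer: 288277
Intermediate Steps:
x(a) = -1344*a + 3*a² (x(a) = 3*((a² - 449*a) + a) = 3*(a² - 448*a) = -1344*a + 3*a²)
-75383 + x(l) = -75383 + 3*638*(-448 + 638) = -75383 + 3*638*190 = -75383 + 363660 = 288277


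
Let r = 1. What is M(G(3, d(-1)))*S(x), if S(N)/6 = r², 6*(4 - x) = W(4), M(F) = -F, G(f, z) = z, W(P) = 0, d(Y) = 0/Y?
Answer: 0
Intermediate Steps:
d(Y) = 0
x = 4 (x = 4 - ⅙*0 = 4 + 0 = 4)
S(N) = 6 (S(N) = 6*1² = 6*1 = 6)
M(G(3, d(-1)))*S(x) = -1*0*6 = 0*6 = 0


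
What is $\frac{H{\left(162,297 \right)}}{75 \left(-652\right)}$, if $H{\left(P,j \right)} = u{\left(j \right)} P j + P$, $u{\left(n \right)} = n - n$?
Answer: $- \frac{27}{8150} \approx -0.0033129$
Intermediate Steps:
$u{\left(n \right)} = 0$
$H{\left(P,j \right)} = P$ ($H{\left(P,j \right)} = 0 P j + P = 0 j + P = 0 + P = P$)
$\frac{H{\left(162,297 \right)}}{75 \left(-652\right)} = \frac{162}{75 \left(-652\right)} = \frac{162}{-48900} = 162 \left(- \frac{1}{48900}\right) = - \frac{27}{8150}$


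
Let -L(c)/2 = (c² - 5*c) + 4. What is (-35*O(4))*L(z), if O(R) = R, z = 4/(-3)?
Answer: 31360/9 ≈ 3484.4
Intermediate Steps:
z = -4/3 (z = 4*(-⅓) = -4/3 ≈ -1.3333)
L(c) = -8 - 2*c² + 10*c (L(c) = -2*((c² - 5*c) + 4) = -2*(4 + c² - 5*c) = -8 - 2*c² + 10*c)
(-35*O(4))*L(z) = (-35*4)*(-8 - 2*(-4/3)² + 10*(-4/3)) = -140*(-8 - 2*16/9 - 40/3) = -140*(-8 - 32/9 - 40/3) = -140*(-224/9) = 31360/9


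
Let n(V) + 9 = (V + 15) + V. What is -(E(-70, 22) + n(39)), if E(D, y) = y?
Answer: -106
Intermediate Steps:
n(V) = 6 + 2*V (n(V) = -9 + ((V + 15) + V) = -9 + ((15 + V) + V) = -9 + (15 + 2*V) = 6 + 2*V)
-(E(-70, 22) + n(39)) = -(22 + (6 + 2*39)) = -(22 + (6 + 78)) = -(22 + 84) = -1*106 = -106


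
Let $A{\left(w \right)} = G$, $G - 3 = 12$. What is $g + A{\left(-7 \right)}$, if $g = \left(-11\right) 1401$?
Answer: $-15396$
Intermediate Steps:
$G = 15$ ($G = 3 + 12 = 15$)
$A{\left(w \right)} = 15$
$g = -15411$
$g + A{\left(-7 \right)} = -15411 + 15 = -15396$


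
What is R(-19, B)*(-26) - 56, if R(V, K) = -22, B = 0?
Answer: 516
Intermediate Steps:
R(-19, B)*(-26) - 56 = -22*(-26) - 56 = 572 - 56 = 516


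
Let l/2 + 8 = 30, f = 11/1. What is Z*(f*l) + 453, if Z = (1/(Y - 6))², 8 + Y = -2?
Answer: 29113/64 ≈ 454.89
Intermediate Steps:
Y = -10 (Y = -8 - 2 = -10)
f = 11 (f = 11*1 = 11)
l = 44 (l = -16 + 2*30 = -16 + 60 = 44)
Z = 1/256 (Z = (1/(-10 - 6))² = (1/(-16))² = (-1/16)² = 1/256 ≈ 0.0039063)
Z*(f*l) + 453 = (11*44)/256 + 453 = (1/256)*484 + 453 = 121/64 + 453 = 29113/64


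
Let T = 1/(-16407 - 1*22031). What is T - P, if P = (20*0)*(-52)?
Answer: -1/38438 ≈ -2.6016e-5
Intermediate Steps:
P = 0 (P = 0*(-52) = 0)
T = -1/38438 (T = 1/(-16407 - 22031) = 1/(-38438) = -1/38438 ≈ -2.6016e-5)
T - P = -1/38438 - 1*0 = -1/38438 + 0 = -1/38438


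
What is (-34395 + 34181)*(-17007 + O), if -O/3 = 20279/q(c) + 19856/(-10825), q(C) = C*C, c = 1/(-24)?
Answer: 81216189371898/10825 ≈ 7.5027e+9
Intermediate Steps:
c = -1/24 ≈ -0.041667
q(C) = C²
O = -379330802832/10825 (O = -3*(20279/((-1/24)²) + 19856/(-10825)) = -3*(20279/(1/576) + 19856*(-1/10825)) = -3*(20279*576 - 19856/10825) = -3*(11680704 - 19856/10825) = -3*126443600944/10825 = -379330802832/10825 ≈ -3.5042e+7)
(-34395 + 34181)*(-17007 + O) = (-34395 + 34181)*(-17007 - 379330802832/10825) = -214*(-379514903607/10825) = 81216189371898/10825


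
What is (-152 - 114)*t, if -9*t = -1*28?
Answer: -7448/9 ≈ -827.56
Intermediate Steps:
t = 28/9 (t = -(-1)*28/9 = -⅑*(-28) = 28/9 ≈ 3.1111)
(-152 - 114)*t = (-152 - 114)*(28/9) = -266*28/9 = -7448/9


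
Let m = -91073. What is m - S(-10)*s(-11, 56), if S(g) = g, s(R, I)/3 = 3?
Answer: -90983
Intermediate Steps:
s(R, I) = 9 (s(R, I) = 3*3 = 9)
m - S(-10)*s(-11, 56) = -91073 - (-10)*9 = -91073 - 1*(-90) = -91073 + 90 = -90983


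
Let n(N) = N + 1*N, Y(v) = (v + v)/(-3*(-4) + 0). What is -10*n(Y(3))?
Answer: -10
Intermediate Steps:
Y(v) = v/6 (Y(v) = (2*v)/(12 + 0) = (2*v)/12 = (2*v)*(1/12) = v/6)
n(N) = 2*N (n(N) = N + N = 2*N)
-10*n(Y(3)) = -20*(⅙)*3 = -20/2 = -10*1 = -10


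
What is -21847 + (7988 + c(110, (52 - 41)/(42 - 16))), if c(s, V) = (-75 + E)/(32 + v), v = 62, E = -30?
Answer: -1302851/94 ≈ -13860.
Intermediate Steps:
c(s, V) = -105/94 (c(s, V) = (-75 - 30)/(32 + 62) = -105/94)
-21847 + (7988 + c(110, (52 - 41)/(42 - 16))) = -21847 + (7988 - 105/94) = -21847 + 750767/94 = -1302851/94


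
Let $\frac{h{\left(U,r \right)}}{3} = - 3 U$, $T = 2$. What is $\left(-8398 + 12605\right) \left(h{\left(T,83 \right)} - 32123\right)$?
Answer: $-135217187$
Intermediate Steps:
$h{\left(U,r \right)} = - 9 U$ ($h{\left(U,r \right)} = 3 \left(- 3 U\right) = - 9 U$)
$\left(-8398 + 12605\right) \left(h{\left(T,83 \right)} - 32123\right) = \left(-8398 + 12605\right) \left(\left(-9\right) 2 - 32123\right) = 4207 \left(-18 - 32123\right) = 4207 \left(-32141\right) = -135217187$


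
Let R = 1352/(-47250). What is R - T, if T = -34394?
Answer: 812557574/23625 ≈ 34394.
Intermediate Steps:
R = -676/23625 (R = 1352*(-1/47250) = -676/23625 ≈ -0.028614)
R - T = -676/23625 - 1*(-34394) = -676/23625 + 34394 = 812557574/23625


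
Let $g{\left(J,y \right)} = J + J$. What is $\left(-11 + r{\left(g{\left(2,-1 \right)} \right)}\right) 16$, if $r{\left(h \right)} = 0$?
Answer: $-176$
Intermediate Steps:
$g{\left(J,y \right)} = 2 J$
$\left(-11 + r{\left(g{\left(2,-1 \right)} \right)}\right) 16 = \left(-11 + 0\right) 16 = \left(-11\right) 16 = -176$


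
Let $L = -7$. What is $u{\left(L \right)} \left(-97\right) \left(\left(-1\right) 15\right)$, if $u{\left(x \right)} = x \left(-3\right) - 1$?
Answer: $29100$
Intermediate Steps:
$u{\left(x \right)} = -1 - 3 x$ ($u{\left(x \right)} = - 3 x - 1 = -1 - 3 x$)
$u{\left(L \right)} \left(-97\right) \left(\left(-1\right) 15\right) = \left(-1 - -21\right) \left(-97\right) \left(\left(-1\right) 15\right) = \left(-1 + 21\right) \left(-97\right) \left(-15\right) = 20 \left(-97\right) \left(-15\right) = \left(-1940\right) \left(-15\right) = 29100$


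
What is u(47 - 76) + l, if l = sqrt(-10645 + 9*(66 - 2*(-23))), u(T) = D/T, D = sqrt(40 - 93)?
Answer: I*(sqrt(9637) - sqrt(53)/29) ≈ 97.917*I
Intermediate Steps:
D = I*sqrt(53) (D = sqrt(-53) = I*sqrt(53) ≈ 7.2801*I)
u(T) = I*sqrt(53)/T (u(T) = (I*sqrt(53))/T = I*sqrt(53)/T)
l = I*sqrt(9637) (l = sqrt(-10645 + 9*(66 + 46)) = sqrt(-10645 + 9*112) = sqrt(-10645 + 1008) = sqrt(-9637) = I*sqrt(9637) ≈ 98.168*I)
u(47 - 76) + l = I*sqrt(53)/(47 - 76) + I*sqrt(9637) = I*sqrt(53)/(-29) + I*sqrt(9637) = I*sqrt(53)*(-1/29) + I*sqrt(9637) = -I*sqrt(53)/29 + I*sqrt(9637) = I*sqrt(9637) - I*sqrt(53)/29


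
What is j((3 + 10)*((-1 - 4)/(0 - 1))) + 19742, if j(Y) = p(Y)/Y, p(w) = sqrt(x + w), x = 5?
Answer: 19742 + sqrt(70)/65 ≈ 19742.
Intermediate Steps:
p(w) = sqrt(5 + w)
j(Y) = sqrt(5 + Y)/Y
j((3 + 10)*((-1 - 4)/(0 - 1))) + 19742 = sqrt(5 + (3 + 10)*((-1 - 4)/(0 - 1)))/(((3 + 10)*((-1 - 4)/(0 - 1)))) + 19742 = sqrt(5 + 13*(-5/(-1)))/((13*(-5/(-1)))) + 19742 = sqrt(5 + 13*(-5*(-1)))/((13*(-5*(-1)))) + 19742 = sqrt(5 + 13*5)/((13*5)) + 19742 = sqrt(5 + 65)/65 + 19742 = sqrt(70)/65 + 19742 = 19742 + sqrt(70)/65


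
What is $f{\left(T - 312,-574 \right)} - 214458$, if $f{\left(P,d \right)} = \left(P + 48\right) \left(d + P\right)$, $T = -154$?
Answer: $220262$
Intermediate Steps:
$f{\left(P,d \right)} = \left(48 + P\right) \left(P + d\right)$
$f{\left(T - 312,-574 \right)} - 214458 = \left(\left(-154 - 312\right)^{2} + 48 \left(-154 - 312\right) + 48 \left(-574\right) + \left(-154 - 312\right) \left(-574\right)\right) - 214458 = \left(\left(-154 - 312\right)^{2} + 48 \left(-154 - 312\right) - 27552 + \left(-154 - 312\right) \left(-574\right)\right) - 214458 = \left(\left(-466\right)^{2} + 48 \left(-466\right) - 27552 - -267484\right) - 214458 = \left(217156 - 22368 - 27552 + 267484\right) - 214458 = 434720 - 214458 = 220262$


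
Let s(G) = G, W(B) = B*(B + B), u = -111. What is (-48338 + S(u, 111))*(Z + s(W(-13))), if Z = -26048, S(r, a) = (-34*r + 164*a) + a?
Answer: 674861790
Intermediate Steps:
W(B) = 2*B² (W(B) = B*(2*B) = 2*B²)
S(r, a) = -34*r + 165*a
(-48338 + S(u, 111))*(Z + s(W(-13))) = (-48338 + (-34*(-111) + 165*111))*(-26048 + 2*(-13)²) = (-48338 + (3774 + 18315))*(-26048 + 2*169) = (-48338 + 22089)*(-26048 + 338) = -26249*(-25710) = 674861790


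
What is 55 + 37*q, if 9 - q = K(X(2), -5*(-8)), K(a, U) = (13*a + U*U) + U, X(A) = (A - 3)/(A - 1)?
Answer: -59811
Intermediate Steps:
X(A) = (-3 + A)/(-1 + A)
K(a, U) = U + U² + 13*a (K(a, U) = (13*a + U²) + U = (U² + 13*a) + U = U + U² + 13*a)
q = -1618 (q = 9 - (-5*(-8) + (-5*(-8))² + 13*((-3 + 2)/(-1 + 2))) = 9 - (40 + 40² + 13*(-1/1)) = 9 - (40 + 1600 + 13*(1*(-1))) = 9 - (40 + 1600 + 13*(-1)) = 9 - (40 + 1600 - 13) = 9 - 1*1627 = 9 - 1627 = -1618)
55 + 37*q = 55 + 37*(-1618) = 55 - 59866 = -59811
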